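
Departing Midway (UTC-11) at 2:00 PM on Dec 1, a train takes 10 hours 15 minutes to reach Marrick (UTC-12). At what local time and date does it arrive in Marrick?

Convert departure to UTC: 2:00 PM + 11:00 = 1:00 AM UTC on Dec 2.
Add 10 hours and 15 minutes travel time → 11:15 AM UTC.
Marrick is UTC−12:00, so local arrival = 11:15 AM − 12:00 = 11:15 PM on Dec 1.

11:15 PM on December 1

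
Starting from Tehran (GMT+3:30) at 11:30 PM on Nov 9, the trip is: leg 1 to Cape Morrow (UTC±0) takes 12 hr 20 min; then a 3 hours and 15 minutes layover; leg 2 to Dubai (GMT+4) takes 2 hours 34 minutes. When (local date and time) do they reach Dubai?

Convert departure to UTC: 11:30 PM − 3:30 = 8:00 PM UTC on Nov 9.
Add 12 hours 20 minutes leg 1 → 8:20 AM UTC (Nov 10).
Add 3 hours and 15 minutes layover in Cape Morrow → 11:35 AM UTC.
Add 2 hours 34 minutes leg 2 → 2:09 PM UTC.
Dubai is UTC+4:00, so local arrival = 2:09 PM + 4:00 = 6:09 PM on Nov 10.

6:09 PM on November 10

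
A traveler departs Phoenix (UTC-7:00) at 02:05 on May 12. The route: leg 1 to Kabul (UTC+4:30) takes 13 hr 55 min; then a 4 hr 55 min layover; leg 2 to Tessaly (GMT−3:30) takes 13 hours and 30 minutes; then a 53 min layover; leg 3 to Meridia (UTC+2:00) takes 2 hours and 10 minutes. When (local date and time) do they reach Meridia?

22:28 on May 13

Convert departure to UTC: 02:05 + 7:00 = 09:05 UTC on May 12.
Add 13 hours and 55 minutes leg 1 → 23:00 UTC.
Add 4 hours and 55 minutes layover in Kabul → 03:55 UTC (May 13).
Add 13 hours and 30 minutes leg 2 → 17:25 UTC.
Add 53 minutes layover in Tessaly → 18:18 UTC.
Add 2 hours and 10 minutes leg 3 → 20:28 UTC.
Meridia is UTC+2:00, so local arrival = 20:28 + 2:00 = 22:28 on May 13.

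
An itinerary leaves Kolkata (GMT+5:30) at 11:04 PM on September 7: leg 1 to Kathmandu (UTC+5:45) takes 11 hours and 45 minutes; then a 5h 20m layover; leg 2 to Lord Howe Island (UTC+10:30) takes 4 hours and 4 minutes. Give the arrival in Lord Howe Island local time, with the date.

1:13 AM on Sep 9

Convert departure to UTC: 11:04 PM − 5:30 = 5:34 PM UTC on Sep 7.
Add 11 hours and 45 minutes leg 1 → 5:19 AM UTC (Sep 8).
Add 5 hours and 20 minutes layover in Kathmandu → 10:39 AM UTC.
Add 4 hours 4 minutes leg 2 → 2:43 PM UTC.
Lord Howe Island is UTC+10:30, so local arrival = 2:43 PM + 10:30 = 1:13 AM on Sep 9.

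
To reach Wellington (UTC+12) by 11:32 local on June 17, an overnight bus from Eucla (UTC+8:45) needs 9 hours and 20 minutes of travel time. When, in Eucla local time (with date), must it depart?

Target arrival in UTC: 11:32 − 12:00 = 23:32 on Jun 16.
Subtract 9 hours 20 minutes → departure 14:12 UTC on Jun 16.
Eucla is UTC+8:45: 14:12 + 8:45 = 22:57 on Jun 16.

22:57 on Jun 16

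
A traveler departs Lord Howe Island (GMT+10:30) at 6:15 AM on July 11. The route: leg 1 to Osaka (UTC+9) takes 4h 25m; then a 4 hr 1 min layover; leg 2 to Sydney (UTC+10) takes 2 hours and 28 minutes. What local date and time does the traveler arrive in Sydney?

4:39 PM on July 11

Convert departure to UTC: 6:15 AM − 10:30 = 7:45 PM UTC on Jul 10.
Add 4 hours and 25 minutes leg 1 → 12:10 AM UTC (Jul 11).
Add 4 hours 1 minute layover in Osaka → 4:11 AM UTC.
Add 2 hours 28 minutes leg 2 → 6:39 AM UTC.
Sydney is UTC+10:00, so local arrival = 6:39 AM + 10:00 = 4:39 PM on Jul 11.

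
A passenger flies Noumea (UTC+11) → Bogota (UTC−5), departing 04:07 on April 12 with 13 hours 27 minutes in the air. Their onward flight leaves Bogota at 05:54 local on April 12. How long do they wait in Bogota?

4 hours 20 minutes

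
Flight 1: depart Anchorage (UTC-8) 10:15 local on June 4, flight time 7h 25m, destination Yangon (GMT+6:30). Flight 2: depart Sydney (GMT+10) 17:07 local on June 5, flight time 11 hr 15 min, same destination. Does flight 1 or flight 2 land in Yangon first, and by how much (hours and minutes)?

Flight 1 in UTC: 10:15 + 8:00 = 18:15 on Jun 4.
+7 hours 25 minutes → arrive 01:40 UTC on Jun 5.
Flight 2 in UTC: 17:07 − 10:00 = 07:07 on Jun 5.
+11 hours 15 minutes → arrive 18:22 UTC on Jun 5.
Flight 1 lands earlier by 16 hours 42 minutes.

the first, by 16 hours 42 minutes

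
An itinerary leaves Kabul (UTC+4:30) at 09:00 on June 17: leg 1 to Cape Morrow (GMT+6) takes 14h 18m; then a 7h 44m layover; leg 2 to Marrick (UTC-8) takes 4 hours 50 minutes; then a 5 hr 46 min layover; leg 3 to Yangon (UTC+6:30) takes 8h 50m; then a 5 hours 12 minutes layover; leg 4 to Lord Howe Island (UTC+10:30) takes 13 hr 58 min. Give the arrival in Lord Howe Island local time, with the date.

Convert departure to UTC: 09:00 − 4:30 = 04:30 UTC on Jun 17.
Add 14 hours 18 minutes leg 1 → 18:48 UTC.
Add 7 hours and 44 minutes layover in Cape Morrow → 02:32 UTC (Jun 18).
Add 4 hours 50 minutes leg 2 → 07:22 UTC.
Add 5 hours and 46 minutes layover in Marrick → 13:08 UTC.
Add 8 hours 50 minutes leg 3 → 21:58 UTC.
Add 5 hours 12 minutes layover in Yangon → 03:10 UTC (Jun 19).
Add 13 hours 58 minutes leg 4 → 17:08 UTC.
Lord Howe Island is UTC+10:30, so local arrival = 17:08 + 10:30 = 03:38 on Jun 20.

03:38 on June 20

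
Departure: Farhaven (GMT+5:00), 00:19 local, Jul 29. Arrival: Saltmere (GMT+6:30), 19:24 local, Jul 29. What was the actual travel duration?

17 hours 35 minutes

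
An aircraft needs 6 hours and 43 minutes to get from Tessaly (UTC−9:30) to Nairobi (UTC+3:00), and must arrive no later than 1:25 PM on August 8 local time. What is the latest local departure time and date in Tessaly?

Target arrival in UTC: 1:25 PM − 3:00 = 10:25 AM on Aug 8.
Subtract 6 hours 43 minutes → departure 3:42 AM UTC on Aug 8.
Tessaly is UTC−9:30: 3:42 AM − 9:30 = 6:12 PM on Aug 7.

6:12 PM on August 7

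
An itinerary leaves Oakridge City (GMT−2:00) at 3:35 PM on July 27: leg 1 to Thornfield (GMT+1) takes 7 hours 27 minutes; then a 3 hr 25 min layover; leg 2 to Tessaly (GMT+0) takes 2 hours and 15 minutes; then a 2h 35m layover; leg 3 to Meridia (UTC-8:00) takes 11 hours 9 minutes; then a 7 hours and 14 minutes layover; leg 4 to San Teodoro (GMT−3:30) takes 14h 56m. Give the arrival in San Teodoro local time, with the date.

3:06 PM on Jul 29

Convert departure to UTC: 3:35 PM + 2:00 = 5:35 PM UTC on Jul 27.
Add 7 hours 27 minutes leg 1 → 1:02 AM UTC (Jul 28).
Add 3 hours and 25 minutes layover in Thornfield → 4:27 AM UTC.
Add 2 hours 15 minutes leg 2 → 6:42 AM UTC.
Add 2 hours and 35 minutes layover in Tessaly → 9:17 AM UTC.
Add 11 hours 9 minutes leg 3 → 8:26 PM UTC.
Add 7 hours 14 minutes layover in Meridia → 3:40 AM UTC (Jul 29).
Add 14 hours 56 minutes leg 4 → 6:36 PM UTC.
San Teodoro is UTC−3:30, so local arrival = 6:36 PM − 3:30 = 3:06 PM on Jul 29.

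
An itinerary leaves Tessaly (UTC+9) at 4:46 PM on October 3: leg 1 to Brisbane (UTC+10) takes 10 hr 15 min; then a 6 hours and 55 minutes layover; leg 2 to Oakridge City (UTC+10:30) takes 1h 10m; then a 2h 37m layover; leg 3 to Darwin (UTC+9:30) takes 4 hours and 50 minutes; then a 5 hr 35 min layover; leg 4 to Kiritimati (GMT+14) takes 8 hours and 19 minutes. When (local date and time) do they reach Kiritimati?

Convert departure to UTC: 4:46 PM − 9:00 = 7:46 AM UTC on Oct 3.
Add 10 hours and 15 minutes leg 1 → 6:01 PM UTC.
Add 6 hours 55 minutes layover in Brisbane → 12:56 AM UTC (Oct 4).
Add 1 hour and 10 minutes leg 2 → 2:06 AM UTC.
Add 2 hours and 37 minutes layover in Oakridge City → 4:43 AM UTC.
Add 4 hours 50 minutes leg 3 → 9:33 AM UTC.
Add 5 hours and 35 minutes layover in Darwin → 3:08 PM UTC.
Add 8 hours 19 minutes leg 4 → 11:27 PM UTC.
Kiritimati is UTC+14:00, so local arrival = 11:27 PM + 14:00 = 1:27 PM on Oct 5.

1:27 PM on Oct 5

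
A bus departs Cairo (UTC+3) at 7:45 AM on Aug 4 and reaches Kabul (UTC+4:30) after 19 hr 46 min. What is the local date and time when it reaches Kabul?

Convert departure to UTC: 7:45 AM − 3:00 = 4:45 AM UTC on Aug 4.
Add 19 hours 46 minutes travel time → 12:31 AM UTC (Aug 5).
Kabul is UTC+4:30, so local arrival = 12:31 AM + 4:30 = 5:01 AM on Aug 5.

5:01 AM on August 5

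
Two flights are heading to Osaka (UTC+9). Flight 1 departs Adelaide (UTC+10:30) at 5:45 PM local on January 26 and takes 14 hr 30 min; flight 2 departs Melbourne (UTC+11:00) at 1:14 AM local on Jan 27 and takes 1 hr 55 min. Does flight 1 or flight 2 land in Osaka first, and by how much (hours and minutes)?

the second, by 5 hours 36 minutes

Flight 1 in UTC: 5:45 PM − 10:30 = 7:15 AM on Jan 26.
+14 hours and 30 minutes → arrive 9:45 PM UTC on Jan 26.
Flight 2 in UTC: 1:14 AM − 11:00 = 2:14 PM on Jan 26.
+1 hour 55 minutes → arrive 4:09 PM UTC on Jan 26.
Flight 2 lands earlier by 5 hours 36 minutes.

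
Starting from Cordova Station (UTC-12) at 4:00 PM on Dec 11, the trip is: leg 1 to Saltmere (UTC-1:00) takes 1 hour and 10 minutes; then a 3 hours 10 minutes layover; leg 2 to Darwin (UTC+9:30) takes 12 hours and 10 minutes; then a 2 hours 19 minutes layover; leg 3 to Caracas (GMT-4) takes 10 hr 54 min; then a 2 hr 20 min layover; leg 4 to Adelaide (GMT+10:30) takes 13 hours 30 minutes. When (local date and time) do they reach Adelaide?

Convert departure to UTC: 4:00 PM + 12:00 = 4:00 AM UTC on Dec 12.
Add 1 hour 10 minutes leg 1 → 5:10 AM UTC.
Add 3 hours and 10 minutes layover in Saltmere → 8:20 AM UTC.
Add 12 hours and 10 minutes leg 2 → 8:30 PM UTC.
Add 2 hours and 19 minutes layover in Darwin → 10:49 PM UTC.
Add 10 hours 54 minutes leg 3 → 9:43 AM UTC (Dec 13).
Add 2 hours and 20 minutes layover in Caracas → 12:03 PM UTC.
Add 13 hours and 30 minutes leg 4 → 1:33 AM UTC (Dec 14).
Adelaide is UTC+10:30, so local arrival = 1:33 AM + 10:30 = 12:03 PM on Dec 14.

12:03 PM on Dec 14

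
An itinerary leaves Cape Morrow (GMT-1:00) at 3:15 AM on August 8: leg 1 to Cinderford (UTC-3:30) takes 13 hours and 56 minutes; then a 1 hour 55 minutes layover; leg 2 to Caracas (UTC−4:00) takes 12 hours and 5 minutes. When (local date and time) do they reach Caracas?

4:11 AM on August 9

Convert departure to UTC: 3:15 AM + 1:00 = 4:15 AM UTC on Aug 8.
Add 13 hours and 56 minutes leg 1 → 6:11 PM UTC.
Add 1 hour and 55 minutes layover in Cinderford → 8:06 PM UTC.
Add 12 hours 5 minutes leg 2 → 8:11 AM UTC (Aug 9).
Caracas is UTC−4:00, so local arrival = 8:11 AM − 4:00 = 4:11 AM on Aug 9.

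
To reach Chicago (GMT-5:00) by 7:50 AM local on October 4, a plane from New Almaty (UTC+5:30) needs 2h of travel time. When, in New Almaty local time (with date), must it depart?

4:20 PM on Oct 4

Target arrival in UTC: 7:50 AM + 5:00 = 12:50 PM on Oct 4.
Subtract 2 hours → departure 10:50 AM UTC on Oct 4.
New Almaty is UTC+5:30: 10:50 AM + 5:30 = 4:20 PM on Oct 4.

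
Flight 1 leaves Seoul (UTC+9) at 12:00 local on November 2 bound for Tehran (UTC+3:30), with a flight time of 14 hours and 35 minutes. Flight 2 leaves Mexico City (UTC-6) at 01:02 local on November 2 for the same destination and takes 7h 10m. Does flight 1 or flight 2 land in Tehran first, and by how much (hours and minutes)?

the second, by 3 hours 23 minutes

Flight 1 in UTC: 12:00 − 9:00 = 03:00 on Nov 2.
+14 hours 35 minutes → arrive 17:35 UTC on Nov 2.
Flight 2 in UTC: 01:02 + 6:00 = 07:02 on Nov 2.
+7 hours and 10 minutes → arrive 14:12 UTC on Nov 2.
Flight 2 lands earlier by 3 hours 23 minutes.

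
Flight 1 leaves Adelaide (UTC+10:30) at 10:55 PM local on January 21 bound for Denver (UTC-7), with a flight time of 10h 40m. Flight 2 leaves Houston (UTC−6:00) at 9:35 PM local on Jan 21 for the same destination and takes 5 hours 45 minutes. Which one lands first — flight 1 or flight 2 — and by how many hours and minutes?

the first, by 10 hours 15 minutes

Flight 1 in UTC: 10:55 PM − 10:30 = 12:25 PM on Jan 21.
+10 hours 40 minutes → arrive 11:05 PM UTC on Jan 21.
Flight 2 in UTC: 9:35 PM + 6:00 = 3:35 AM on Jan 22.
+5 hours and 45 minutes → arrive 9:20 AM UTC on Jan 22.
Flight 1 lands earlier by 10 hours 15 minutes.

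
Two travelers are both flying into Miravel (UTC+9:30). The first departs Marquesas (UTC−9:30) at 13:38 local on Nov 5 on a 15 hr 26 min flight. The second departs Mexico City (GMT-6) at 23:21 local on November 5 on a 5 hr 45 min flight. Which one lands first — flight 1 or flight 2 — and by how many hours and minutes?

the second, by 3 hours 28 minutes

Flight 1 in UTC: 13:38 + 9:30 = 23:08 on Nov 5.
+15 hours and 26 minutes → arrive 14:34 UTC on Nov 6.
Flight 2 in UTC: 23:21 + 6:00 = 05:21 on Nov 6.
+5 hours and 45 minutes → arrive 11:06 UTC on Nov 6.
Flight 2 lands earlier by 3 hours 28 minutes.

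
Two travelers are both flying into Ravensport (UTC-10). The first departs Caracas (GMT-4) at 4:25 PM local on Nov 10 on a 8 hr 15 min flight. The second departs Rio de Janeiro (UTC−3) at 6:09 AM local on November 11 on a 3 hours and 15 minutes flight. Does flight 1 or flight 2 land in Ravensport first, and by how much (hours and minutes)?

the first, by 7 hours 44 minutes

Flight 1 in UTC: 4:25 PM + 4:00 = 8:25 PM on Nov 10.
+8 hours and 15 minutes → arrive 4:40 AM UTC on Nov 11.
Flight 2 in UTC: 6:09 AM + 3:00 = 9:09 AM on Nov 11.
+3 hours 15 minutes → arrive 12:24 PM UTC on Nov 11.
Flight 1 lands earlier by 7 hours 44 minutes.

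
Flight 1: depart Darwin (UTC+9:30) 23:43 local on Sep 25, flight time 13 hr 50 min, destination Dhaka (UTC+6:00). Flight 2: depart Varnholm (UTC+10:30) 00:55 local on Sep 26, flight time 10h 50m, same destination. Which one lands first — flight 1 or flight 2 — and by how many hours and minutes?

Flight 1 in UTC: 23:43 − 9:30 = 14:13 on Sep 25.
+13 hours and 50 minutes → arrive 04:03 UTC on Sep 26.
Flight 2 in UTC: 00:55 − 10:30 = 14:25 on Sep 25.
+10 hours 50 minutes → arrive 01:15 UTC on Sep 26.
Flight 2 lands earlier by 2 hours 48 minutes.

the second, by 2 hours 48 minutes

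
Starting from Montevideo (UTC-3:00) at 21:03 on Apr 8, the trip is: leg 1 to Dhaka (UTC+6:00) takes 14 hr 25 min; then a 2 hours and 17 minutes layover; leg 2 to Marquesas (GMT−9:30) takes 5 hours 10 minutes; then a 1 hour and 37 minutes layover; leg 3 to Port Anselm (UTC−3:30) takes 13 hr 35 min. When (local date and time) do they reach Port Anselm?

09:37 on April 10

Convert departure to UTC: 21:03 + 3:00 = 00:03 UTC on Apr 9.
Add 14 hours 25 minutes leg 1 → 14:28 UTC.
Add 2 hours and 17 minutes layover in Dhaka → 16:45 UTC.
Add 5 hours 10 minutes leg 2 → 21:55 UTC.
Add 1 hour 37 minutes layover in Marquesas → 23:32 UTC.
Add 13 hours and 35 minutes leg 3 → 13:07 UTC (Apr 10).
Port Anselm is UTC−3:30, so local arrival = 13:07 − 3:30 = 09:37 on Apr 10.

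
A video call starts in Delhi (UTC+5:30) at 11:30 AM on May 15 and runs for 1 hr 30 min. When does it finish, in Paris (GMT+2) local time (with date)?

9:30 AM on May 15

Convert start to UTC: 11:30 AM − 5:30 = 6:00 AM UTC on May 15.
Add 1 hour 30 minutes duration → 7:30 AM UTC.
Paris is UTC+2:00, so local end time = 7:30 AM + 2:00 = 9:30 AM on May 15.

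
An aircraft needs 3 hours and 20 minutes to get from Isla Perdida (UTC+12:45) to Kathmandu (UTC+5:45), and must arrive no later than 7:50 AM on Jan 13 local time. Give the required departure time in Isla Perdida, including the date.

11:30 AM on January 13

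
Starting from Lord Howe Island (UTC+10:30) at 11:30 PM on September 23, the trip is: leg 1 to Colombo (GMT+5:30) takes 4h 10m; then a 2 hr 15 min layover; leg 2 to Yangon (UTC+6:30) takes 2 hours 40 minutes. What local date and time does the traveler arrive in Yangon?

4:35 AM on Sep 24

Convert departure to UTC: 11:30 PM − 10:30 = 1:00 PM UTC on Sep 23.
Add 4 hours 10 minutes leg 1 → 5:10 PM UTC.
Add 2 hours 15 minutes layover in Colombo → 7:25 PM UTC.
Add 2 hours and 40 minutes leg 2 → 10:05 PM UTC.
Yangon is UTC+6:30, so local arrival = 10:05 PM + 6:30 = 4:35 AM on Sep 24.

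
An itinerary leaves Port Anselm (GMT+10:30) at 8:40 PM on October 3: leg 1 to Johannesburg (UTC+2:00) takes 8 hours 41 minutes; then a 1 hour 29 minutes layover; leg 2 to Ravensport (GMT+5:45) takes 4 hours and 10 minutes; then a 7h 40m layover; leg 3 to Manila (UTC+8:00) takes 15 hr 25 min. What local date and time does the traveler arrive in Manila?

Convert departure to UTC: 8:40 PM − 10:30 = 10:10 AM UTC on Oct 3.
Add 8 hours and 41 minutes leg 1 → 6:51 PM UTC.
Add 1 hour and 29 minutes layover in Johannesburg → 8:20 PM UTC.
Add 4 hours 10 minutes leg 2 → 12:30 AM UTC (Oct 4).
Add 7 hours and 40 minutes layover in Ravensport → 8:10 AM UTC.
Add 15 hours and 25 minutes leg 3 → 11:35 PM UTC.
Manila is UTC+8:00, so local arrival = 11:35 PM + 8:00 = 7:35 AM on Oct 5.

7:35 AM on October 5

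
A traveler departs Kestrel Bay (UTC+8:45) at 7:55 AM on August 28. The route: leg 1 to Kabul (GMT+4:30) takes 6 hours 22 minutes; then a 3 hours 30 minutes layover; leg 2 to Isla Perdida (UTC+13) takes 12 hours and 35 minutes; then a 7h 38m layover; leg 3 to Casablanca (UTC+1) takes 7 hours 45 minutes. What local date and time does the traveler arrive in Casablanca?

Convert departure to UTC: 7:55 AM − 8:45 = 11:10 PM UTC on Aug 27.
Add 6 hours 22 minutes leg 1 → 5:32 AM UTC (Aug 28).
Add 3 hours 30 minutes layover in Kabul → 9:02 AM UTC.
Add 12 hours and 35 minutes leg 2 → 9:37 PM UTC.
Add 7 hours 38 minutes layover in Isla Perdida → 5:15 AM UTC (Aug 29).
Add 7 hours 45 minutes leg 3 → 1:00 PM UTC.
Casablanca is UTC+1:00, so local arrival = 1:00 PM + 1:00 = 2:00 PM on Aug 29.

2:00 PM on August 29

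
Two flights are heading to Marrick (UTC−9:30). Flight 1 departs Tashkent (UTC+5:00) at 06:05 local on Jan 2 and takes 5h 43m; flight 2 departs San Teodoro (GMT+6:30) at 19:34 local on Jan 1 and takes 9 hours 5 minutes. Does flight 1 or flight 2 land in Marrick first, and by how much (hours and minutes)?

the second, by 8 hours 39 minutes

Flight 1 in UTC: 06:05 − 5:00 = 01:05 on Jan 2.
+5 hours and 43 minutes → arrive 06:48 UTC on Jan 2.
Flight 2 in UTC: 19:34 − 6:30 = 13:04 on Jan 1.
+9 hours 5 minutes → arrive 22:09 UTC on Jan 1.
Flight 2 lands earlier by 8 hours 39 minutes.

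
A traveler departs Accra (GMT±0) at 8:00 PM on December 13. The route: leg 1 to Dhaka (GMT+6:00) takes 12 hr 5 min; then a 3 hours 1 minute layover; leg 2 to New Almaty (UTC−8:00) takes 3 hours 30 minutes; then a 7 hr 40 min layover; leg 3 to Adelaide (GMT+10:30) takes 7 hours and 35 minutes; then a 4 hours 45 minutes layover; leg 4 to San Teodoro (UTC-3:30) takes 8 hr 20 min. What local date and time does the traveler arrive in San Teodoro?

3:26 PM on December 15

Accra is at UTC+0, so departure is already 8:00 PM UTC on Dec 13.
Add 12 hours 5 minutes leg 1 → 8:05 AM UTC (Dec 14).
Add 3 hours and 1 minute layover in Dhaka → 11:06 AM UTC.
Add 3 hours and 30 minutes leg 2 → 2:36 PM UTC.
Add 7 hours and 40 minutes layover in New Almaty → 10:16 PM UTC.
Add 7 hours and 35 minutes leg 3 → 5:51 AM UTC (Dec 15).
Add 4 hours and 45 minutes layover in Adelaide → 10:36 AM UTC.
Add 8 hours and 20 minutes leg 4 → 6:56 PM UTC.
San Teodoro is UTC−3:30, so local arrival = 6:56 PM − 3:30 = 3:26 PM on Dec 15.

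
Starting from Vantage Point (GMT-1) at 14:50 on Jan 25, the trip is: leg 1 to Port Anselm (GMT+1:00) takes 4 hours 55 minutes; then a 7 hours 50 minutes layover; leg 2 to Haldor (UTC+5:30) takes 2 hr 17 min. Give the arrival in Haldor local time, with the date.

Convert departure to UTC: 14:50 + 1:00 = 15:50 UTC on Jan 25.
Add 4 hours 55 minutes leg 1 → 20:45 UTC.
Add 7 hours and 50 minutes layover in Port Anselm → 04:35 UTC (Jan 26).
Add 2 hours and 17 minutes leg 2 → 06:52 UTC.
Haldor is UTC+5:30, so local arrival = 06:52 + 5:30 = 12:22 on Jan 26.

12:22 on January 26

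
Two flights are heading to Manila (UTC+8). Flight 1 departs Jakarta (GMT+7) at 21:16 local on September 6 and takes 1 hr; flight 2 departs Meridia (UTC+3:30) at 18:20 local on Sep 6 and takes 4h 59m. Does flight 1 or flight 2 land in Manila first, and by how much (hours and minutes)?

Flight 1 in UTC: 21:16 − 7:00 = 14:16 on Sep 6.
+1 hour → arrive 15:16 UTC on Sep 6.
Flight 2 in UTC: 18:20 − 3:30 = 14:50 on Sep 6.
+4 hours and 59 minutes → arrive 19:49 UTC on Sep 6.
Flight 1 lands earlier by 4 hours 33 minutes.

the first, by 4 hours 33 minutes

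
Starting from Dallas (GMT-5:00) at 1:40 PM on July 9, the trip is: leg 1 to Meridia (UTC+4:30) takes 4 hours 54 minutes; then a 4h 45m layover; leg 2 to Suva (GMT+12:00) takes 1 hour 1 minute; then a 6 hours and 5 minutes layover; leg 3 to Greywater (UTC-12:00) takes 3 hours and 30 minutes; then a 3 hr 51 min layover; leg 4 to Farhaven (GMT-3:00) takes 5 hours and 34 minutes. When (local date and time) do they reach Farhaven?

Convert departure to UTC: 1:40 PM + 5:00 = 6:40 PM UTC on Jul 9.
Add 4 hours and 54 minutes leg 1 → 11:34 PM UTC.
Add 4 hours and 45 minutes layover in Meridia → 4:19 AM UTC (Jul 10).
Add 1 hour 1 minute leg 2 → 5:20 AM UTC.
Add 6 hours 5 minutes layover in Suva → 11:25 AM UTC.
Add 3 hours 30 minutes leg 3 → 2:55 PM UTC.
Add 3 hours and 51 minutes layover in Greywater → 6:46 PM UTC.
Add 5 hours 34 minutes leg 4 → 12:20 AM UTC (Jul 11).
Farhaven is UTC−3:00, so local arrival = 12:20 AM − 3:00 = 9:20 PM on Jul 10.

9:20 PM on July 10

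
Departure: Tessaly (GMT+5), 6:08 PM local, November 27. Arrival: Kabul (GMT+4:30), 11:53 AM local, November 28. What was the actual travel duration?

Departure in UTC: 6:08 PM − 5:00 = 1:08 PM on Nov 27.
Arrival in UTC: 11:53 AM − 4:30 = 7:23 AM on Nov 28.
Elapsed = 7:23 AM − 1:08 PM (+1 day) = 18 hours 15 minutes.

18 hours 15 minutes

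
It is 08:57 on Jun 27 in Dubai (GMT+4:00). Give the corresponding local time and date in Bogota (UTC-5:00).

23:57 on Jun 26

In UTC: 08:57 − 4:00 = 04:57 on Jun 27.
Bogota is UTC−5:00: 04:57 − 5:00 = 23:57 on Jun 26.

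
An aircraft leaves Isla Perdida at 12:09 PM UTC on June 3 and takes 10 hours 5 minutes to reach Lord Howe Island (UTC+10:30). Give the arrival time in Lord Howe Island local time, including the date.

Departure is given in UTC: 12:09 PM on Jun 3.
Add 10 hours and 5 minutes → 10:14 PM UTC.
Lord Howe Island is UTC+10:30: 10:14 PM + 10:30 = 8:44 AM on Jun 4.

8:44 AM on June 4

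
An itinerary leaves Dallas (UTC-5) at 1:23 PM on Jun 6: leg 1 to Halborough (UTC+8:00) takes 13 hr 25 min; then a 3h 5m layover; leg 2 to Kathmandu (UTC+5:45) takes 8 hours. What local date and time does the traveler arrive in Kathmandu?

12:38 AM on Jun 8

Convert departure to UTC: 1:23 PM + 5:00 = 6:23 PM UTC on Jun 6.
Add 13 hours and 25 minutes leg 1 → 7:48 AM UTC (Jun 7).
Add 3 hours and 5 minutes layover in Halborough → 10:53 AM UTC.
Add 8 hours leg 2 → 6:53 PM UTC.
Kathmandu is UTC+5:45, so local arrival = 6:53 PM + 5:45 = 12:38 AM on Jun 8.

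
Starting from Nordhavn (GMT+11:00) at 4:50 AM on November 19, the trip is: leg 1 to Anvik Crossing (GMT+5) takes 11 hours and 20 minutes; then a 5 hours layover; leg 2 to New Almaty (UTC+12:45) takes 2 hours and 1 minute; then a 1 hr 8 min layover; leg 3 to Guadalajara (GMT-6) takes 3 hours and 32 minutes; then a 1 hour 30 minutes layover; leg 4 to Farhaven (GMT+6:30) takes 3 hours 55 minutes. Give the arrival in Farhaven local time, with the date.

Convert departure to UTC: 4:50 AM − 11:00 = 5:50 PM UTC on Nov 18.
Add 11 hours 20 minutes leg 1 → 5:10 AM UTC (Nov 19).
Add 5 hours layover in Anvik Crossing → 10:10 AM UTC.
Add 2 hours 1 minute leg 2 → 12:11 PM UTC.
Add 1 hour 8 minutes layover in New Almaty → 1:19 PM UTC.
Add 3 hours 32 minutes leg 3 → 4:51 PM UTC.
Add 1 hour 30 minutes layover in Guadalajara → 6:21 PM UTC.
Add 3 hours and 55 minutes leg 4 → 10:16 PM UTC.
Farhaven is UTC+6:30, so local arrival = 10:16 PM + 6:30 = 4:46 AM on Nov 20.

4:46 AM on November 20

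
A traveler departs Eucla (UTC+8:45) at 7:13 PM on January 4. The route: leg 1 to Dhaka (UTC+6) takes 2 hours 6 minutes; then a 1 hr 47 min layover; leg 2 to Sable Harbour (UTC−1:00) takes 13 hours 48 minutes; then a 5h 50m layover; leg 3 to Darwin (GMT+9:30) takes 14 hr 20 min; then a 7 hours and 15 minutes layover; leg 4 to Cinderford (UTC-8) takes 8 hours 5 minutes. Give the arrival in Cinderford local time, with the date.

7:39 AM on January 6

Convert departure to UTC: 7:13 PM − 8:45 = 10:28 AM UTC on Jan 4.
Add 2 hours and 6 minutes leg 1 → 12:34 PM UTC.
Add 1 hour 47 minutes layover in Dhaka → 2:21 PM UTC.
Add 13 hours 48 minutes leg 2 → 4:09 AM UTC (Jan 5).
Add 5 hours 50 minutes layover in Sable Harbour → 9:59 AM UTC.
Add 14 hours 20 minutes leg 3 → 12:19 AM UTC (Jan 6).
Add 7 hours and 15 minutes layover in Darwin → 7:34 AM UTC.
Add 8 hours 5 minutes leg 4 → 3:39 PM UTC.
Cinderford is UTC−8:00, so local arrival = 3:39 PM − 8:00 = 7:39 AM on Jan 6.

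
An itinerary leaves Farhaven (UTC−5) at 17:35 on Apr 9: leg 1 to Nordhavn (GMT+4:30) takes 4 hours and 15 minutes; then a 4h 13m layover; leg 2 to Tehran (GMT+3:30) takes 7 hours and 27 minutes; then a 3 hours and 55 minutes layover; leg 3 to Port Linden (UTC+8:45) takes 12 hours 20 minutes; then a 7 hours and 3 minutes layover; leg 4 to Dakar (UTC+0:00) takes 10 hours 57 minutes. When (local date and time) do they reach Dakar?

Convert departure to UTC: 17:35 + 5:00 = 22:35 UTC on Apr 9.
Add 4 hours and 15 minutes leg 1 → 02:50 UTC (Apr 10).
Add 4 hours 13 minutes layover in Nordhavn → 07:03 UTC.
Add 7 hours 27 minutes leg 2 → 14:30 UTC.
Add 3 hours 55 minutes layover in Tehran → 18:25 UTC.
Add 12 hours and 20 minutes leg 3 → 06:45 UTC (Apr 11).
Add 7 hours and 3 minutes layover in Port Linden → 13:48 UTC.
Add 10 hours 57 minutes leg 4 → 00:45 UTC (Apr 12).
Dakar is UTC+0, so local arrival is the same: 00:45 on Apr 12.

00:45 on April 12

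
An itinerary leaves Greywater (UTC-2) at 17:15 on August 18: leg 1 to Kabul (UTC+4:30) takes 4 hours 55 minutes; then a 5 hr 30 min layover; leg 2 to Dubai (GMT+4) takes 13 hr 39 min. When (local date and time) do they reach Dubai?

23:19 on August 19

Convert departure to UTC: 17:15 + 2:00 = 19:15 UTC on Aug 18.
Add 4 hours 55 minutes leg 1 → 00:10 UTC (Aug 19).
Add 5 hours 30 minutes layover in Kabul → 05:40 UTC.
Add 13 hours 39 minutes leg 2 → 19:19 UTC.
Dubai is UTC+4:00, so local arrival = 19:19 + 4:00 = 23:19 on Aug 19.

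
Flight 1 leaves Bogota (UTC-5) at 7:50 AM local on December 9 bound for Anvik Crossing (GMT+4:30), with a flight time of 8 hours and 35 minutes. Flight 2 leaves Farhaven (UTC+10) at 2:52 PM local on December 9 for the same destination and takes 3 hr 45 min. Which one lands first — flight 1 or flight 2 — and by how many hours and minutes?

Flight 1 in UTC: 7:50 AM + 5:00 = 12:50 PM on Dec 9.
+8 hours and 35 minutes → arrive 9:25 PM UTC on Dec 9.
Flight 2 in UTC: 2:52 PM − 10:00 = 4:52 AM on Dec 9.
+3 hours 45 minutes → arrive 8:37 AM UTC on Dec 9.
Flight 2 lands earlier by 12 hours 48 minutes.

the second, by 12 hours 48 minutes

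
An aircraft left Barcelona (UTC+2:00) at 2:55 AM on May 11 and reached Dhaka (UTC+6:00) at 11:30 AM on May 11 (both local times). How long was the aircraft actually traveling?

Dhaka is 4:00 ahead of Barcelona.
Clock-face elapsed time (ignoring zones) is 8 hours 35 minutes.
Actual elapsed = 8 hours 35 minutes − 4:00 = 4 hours 35 minutes.

4 hours 35 minutes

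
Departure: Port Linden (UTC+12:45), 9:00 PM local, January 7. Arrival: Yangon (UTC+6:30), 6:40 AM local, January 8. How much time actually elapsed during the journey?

Yangon is 6:15 behind Port Linden.
Clock-face elapsed time (ignoring zones) is 9 hours 40 minutes.
Actual elapsed = 9 hours 40 minutes + 6:15 = 15 hours 55 minutes.

15 hours 55 minutes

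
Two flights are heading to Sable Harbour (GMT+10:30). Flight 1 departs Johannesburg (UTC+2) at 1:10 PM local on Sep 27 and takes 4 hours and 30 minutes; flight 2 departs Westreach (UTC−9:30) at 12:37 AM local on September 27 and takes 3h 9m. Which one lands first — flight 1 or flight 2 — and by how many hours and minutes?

Flight 1 in UTC: 1:10 PM − 2:00 = 11:10 AM on Sep 27.
+4 hours and 30 minutes → arrive 3:40 PM UTC on Sep 27.
Flight 2 in UTC: 12:37 AM + 9:30 = 10:07 AM on Sep 27.
+3 hours and 9 minutes → arrive 1:16 PM UTC on Sep 27.
Flight 2 lands earlier by 2 hours 24 minutes.

the second, by 2 hours 24 minutes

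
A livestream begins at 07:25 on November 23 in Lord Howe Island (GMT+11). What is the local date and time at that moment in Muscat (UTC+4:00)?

00:25 on November 23

Muscat is 7:00 behind Lord Howe Island.
Shift by the zone difference: 07:25 − 7:00 = 00:25 on Nov 23 in Muscat.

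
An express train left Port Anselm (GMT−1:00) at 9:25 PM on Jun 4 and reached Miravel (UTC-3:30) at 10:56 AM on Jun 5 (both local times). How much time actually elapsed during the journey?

16 hours 1 minute

Departure in UTC: 9:25 PM + 1:00 = 10:25 PM on Jun 4.
Arrival in UTC: 10:56 AM + 3:30 = 2:26 PM on Jun 5.
Elapsed = 2:26 PM − 10:25 PM (+1 day) = 16 hours 1 minute.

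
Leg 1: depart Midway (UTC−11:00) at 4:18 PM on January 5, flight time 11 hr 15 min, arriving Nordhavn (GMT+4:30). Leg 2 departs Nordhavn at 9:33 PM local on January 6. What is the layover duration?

2 hours 30 minutes

Convert departure to UTC: 4:18 PM + 11:00 = 3:18 AM UTC on Jan 6.
Add 11 hours and 15 minutes flight time → 2:33 PM UTC.
Nordhavn is UTC+4:30, so local arrival = 2:33 PM + 4:30 = 7:03 PM on Jan 6.
Layover = 9:33 PM − 7:03 PM = 2 hours 30 minutes.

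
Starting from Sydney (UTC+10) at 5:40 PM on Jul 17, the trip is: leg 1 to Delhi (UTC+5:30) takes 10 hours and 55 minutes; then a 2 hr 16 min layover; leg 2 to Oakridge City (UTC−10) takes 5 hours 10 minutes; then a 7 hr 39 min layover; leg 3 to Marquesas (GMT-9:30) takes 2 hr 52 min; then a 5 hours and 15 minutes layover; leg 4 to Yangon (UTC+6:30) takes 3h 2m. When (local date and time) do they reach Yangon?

Convert departure to UTC: 5:40 PM − 10:00 = 7:40 AM UTC on Jul 17.
Add 10 hours and 55 minutes leg 1 → 6:35 PM UTC.
Add 2 hours 16 minutes layover in Delhi → 8:51 PM UTC.
Add 5 hours 10 minutes leg 2 → 2:01 AM UTC (Jul 18).
Add 7 hours and 39 minutes layover in Oakridge City → 9:40 AM UTC.
Add 2 hours and 52 minutes leg 3 → 12:32 PM UTC.
Add 5 hours 15 minutes layover in Marquesas → 5:47 PM UTC.
Add 3 hours and 2 minutes leg 4 → 8:49 PM UTC.
Yangon is UTC+6:30, so local arrival = 8:49 PM + 6:30 = 3:19 AM on Jul 19.

3:19 AM on July 19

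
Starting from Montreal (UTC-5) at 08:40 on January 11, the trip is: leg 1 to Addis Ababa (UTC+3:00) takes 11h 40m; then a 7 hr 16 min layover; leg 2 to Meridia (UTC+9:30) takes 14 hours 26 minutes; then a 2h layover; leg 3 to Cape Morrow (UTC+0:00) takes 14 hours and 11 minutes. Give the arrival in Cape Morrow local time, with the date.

15:13 on Jan 13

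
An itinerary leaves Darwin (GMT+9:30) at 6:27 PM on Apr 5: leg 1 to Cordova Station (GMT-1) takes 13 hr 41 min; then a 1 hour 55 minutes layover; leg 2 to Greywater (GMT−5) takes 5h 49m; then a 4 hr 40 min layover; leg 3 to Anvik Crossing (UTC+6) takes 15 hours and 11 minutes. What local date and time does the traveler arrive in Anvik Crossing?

8:13 AM on April 7

Convert departure to UTC: 6:27 PM − 9:30 = 8:57 AM UTC on Apr 5.
Add 13 hours and 41 minutes leg 1 → 10:38 PM UTC.
Add 1 hour 55 minutes layover in Cordova Station → 12:33 AM UTC (Apr 6).
Add 5 hours and 49 minutes leg 2 → 6:22 AM UTC.
Add 4 hours and 40 minutes layover in Greywater → 11:02 AM UTC.
Add 15 hours and 11 minutes leg 3 → 2:13 AM UTC (Apr 7).
Anvik Crossing is UTC+6:00, so local arrival = 2:13 AM + 6:00 = 8:13 AM on Apr 7.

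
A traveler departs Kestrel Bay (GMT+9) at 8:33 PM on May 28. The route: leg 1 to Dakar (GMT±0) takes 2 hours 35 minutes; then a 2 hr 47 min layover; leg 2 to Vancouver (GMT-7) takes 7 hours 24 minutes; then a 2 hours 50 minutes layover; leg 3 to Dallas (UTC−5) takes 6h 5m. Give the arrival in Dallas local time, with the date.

4:14 AM on May 29

Convert departure to UTC: 8:33 PM − 9:00 = 11:33 AM UTC on May 28.
Add 2 hours and 35 minutes leg 1 → 2:08 PM UTC.
Add 2 hours 47 minutes layover in Dakar → 4:55 PM UTC.
Add 7 hours and 24 minutes leg 2 → 12:19 AM UTC (May 29).
Add 2 hours and 50 minutes layover in Vancouver → 3:09 AM UTC.
Add 6 hours and 5 minutes leg 3 → 9:14 AM UTC.
Dallas is UTC−5:00, so local arrival = 9:14 AM − 5:00 = 4:14 AM on May 29.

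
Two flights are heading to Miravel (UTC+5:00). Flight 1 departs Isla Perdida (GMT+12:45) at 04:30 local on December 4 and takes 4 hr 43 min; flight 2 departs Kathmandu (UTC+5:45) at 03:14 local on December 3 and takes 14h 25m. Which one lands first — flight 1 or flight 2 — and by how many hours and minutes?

the second, by 8 hours 34 minutes

Flight 1 in UTC: 04:30 − 12:45 = 15:45 on Dec 3.
+4 hours 43 minutes → arrive 20:28 UTC on Dec 3.
Flight 2 in UTC: 03:14 − 5:45 = 21:29 on Dec 2.
+14 hours 25 minutes → arrive 11:54 UTC on Dec 3.
Flight 2 lands earlier by 8 hours 34 minutes.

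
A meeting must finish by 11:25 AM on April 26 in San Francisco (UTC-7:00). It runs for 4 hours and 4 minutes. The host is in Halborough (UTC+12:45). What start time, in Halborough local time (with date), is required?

Target end time in UTC: 11:25 AM + 7:00 = 6:25 PM on Apr 26.
Subtract 4 hours and 4 minutes → start 2:21 PM UTC on Apr 26.
Halborough is UTC+12:45: 2:21 PM + 12:45 = 3:06 AM on Apr 27.

3:06 AM on Apr 27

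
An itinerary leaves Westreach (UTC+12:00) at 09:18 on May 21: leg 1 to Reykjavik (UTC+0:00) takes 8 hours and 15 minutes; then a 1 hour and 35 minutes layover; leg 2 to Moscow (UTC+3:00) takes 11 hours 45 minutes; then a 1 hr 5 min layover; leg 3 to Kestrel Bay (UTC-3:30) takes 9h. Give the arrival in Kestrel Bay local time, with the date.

01:28 on May 22

Convert departure to UTC: 09:18 − 12:00 = 21:18 UTC on May 20.
Add 8 hours 15 minutes leg 1 → 05:33 UTC (May 21).
Add 1 hour and 35 minutes layover in Reykjavik → 07:08 UTC.
Add 11 hours and 45 minutes leg 2 → 18:53 UTC.
Add 1 hour 5 minutes layover in Moscow → 19:58 UTC.
Add 9 hours leg 3 → 04:58 UTC (May 22).
Kestrel Bay is UTC−3:30, so local arrival = 04:58 − 3:30 = 01:28 on May 22.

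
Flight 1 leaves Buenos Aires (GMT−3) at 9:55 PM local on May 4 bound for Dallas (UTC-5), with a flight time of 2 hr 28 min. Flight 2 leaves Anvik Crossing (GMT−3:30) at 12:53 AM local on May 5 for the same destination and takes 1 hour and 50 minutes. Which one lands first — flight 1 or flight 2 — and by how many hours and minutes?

the first, by 2 hours 50 minutes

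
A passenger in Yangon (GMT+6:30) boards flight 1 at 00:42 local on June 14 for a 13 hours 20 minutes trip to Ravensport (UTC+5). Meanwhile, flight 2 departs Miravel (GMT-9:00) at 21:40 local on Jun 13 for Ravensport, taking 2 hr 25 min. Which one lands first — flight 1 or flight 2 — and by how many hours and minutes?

Flight 1 in UTC: 00:42 − 6:30 = 18:12 on Jun 13.
+13 hours 20 minutes → arrive 07:32 UTC on Jun 14.
Flight 2 in UTC: 21:40 + 9:00 = 06:40 on Jun 14.
+2 hours 25 minutes → arrive 09:05 UTC on Jun 14.
Flight 1 lands earlier by 1 hour 33 minutes.

the first, by 1 hour 33 minutes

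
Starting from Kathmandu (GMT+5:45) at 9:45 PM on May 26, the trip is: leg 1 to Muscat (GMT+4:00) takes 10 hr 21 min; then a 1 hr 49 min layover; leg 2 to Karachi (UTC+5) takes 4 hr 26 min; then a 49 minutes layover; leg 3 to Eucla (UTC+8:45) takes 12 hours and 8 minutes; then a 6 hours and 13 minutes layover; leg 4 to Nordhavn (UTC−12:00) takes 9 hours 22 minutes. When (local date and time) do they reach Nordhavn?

Convert departure to UTC: 9:45 PM − 5:45 = 4:00 PM UTC on May 26.
Add 10 hours and 21 minutes leg 1 → 2:21 AM UTC (May 27).
Add 1 hour 49 minutes layover in Muscat → 4:10 AM UTC.
Add 4 hours 26 minutes leg 2 → 8:36 AM UTC.
Add 49 minutes layover in Karachi → 9:25 AM UTC.
Add 12 hours and 8 minutes leg 3 → 9:33 PM UTC.
Add 6 hours 13 minutes layover in Eucla → 3:46 AM UTC (May 28).
Add 9 hours 22 minutes leg 4 → 1:08 PM UTC.
Nordhavn is UTC−12:00, so local arrival = 1:08 PM − 12:00 = 1:08 AM on May 28.

1:08 AM on May 28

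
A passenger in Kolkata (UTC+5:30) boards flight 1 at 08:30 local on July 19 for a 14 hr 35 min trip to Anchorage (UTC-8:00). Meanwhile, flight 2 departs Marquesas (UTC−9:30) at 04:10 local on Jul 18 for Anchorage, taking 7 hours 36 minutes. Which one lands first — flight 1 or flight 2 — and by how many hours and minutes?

the second, by 20 hours 19 minutes

Flight 1 in UTC: 08:30 − 5:30 = 03:00 on Jul 19.
+14 hours and 35 minutes → arrive 17:35 UTC on Jul 19.
Flight 2 in UTC: 04:10 + 9:30 = 13:40 on Jul 18.
+7 hours 36 minutes → arrive 21:16 UTC on Jul 18.
Flight 2 lands earlier by 20 hours 19 minutes.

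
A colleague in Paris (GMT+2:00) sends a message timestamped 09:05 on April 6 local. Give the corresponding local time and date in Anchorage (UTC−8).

Anchorage is 10:00 behind Paris.
Shift by the zone difference: 09:05 − 10:00 = 23:05 on Apr 5 in Anchorage.

23:05 on April 5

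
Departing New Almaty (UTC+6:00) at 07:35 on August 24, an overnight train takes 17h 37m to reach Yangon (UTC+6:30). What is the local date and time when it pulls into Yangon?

Convert departure to UTC: 07:35 − 6:00 = 01:35 UTC on Aug 24.
Add 17 hours and 37 minutes travel time → 19:12 UTC.
Yangon is UTC+6:30, so local arrival = 19:12 + 6:30 = 01:42 on Aug 25.

01:42 on August 25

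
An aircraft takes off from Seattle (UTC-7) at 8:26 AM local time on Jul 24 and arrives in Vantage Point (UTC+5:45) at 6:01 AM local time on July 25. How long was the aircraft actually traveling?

Departure in UTC: 8:26 AM + 7:00 = 3:26 PM on Jul 24.
Arrival in UTC: 6:01 AM − 5:45 = 12:16 AM on Jul 25.
Elapsed = 12:16 AM − 3:26 PM (+1 day) = 8 hours 50 minutes.

8 hours 50 minutes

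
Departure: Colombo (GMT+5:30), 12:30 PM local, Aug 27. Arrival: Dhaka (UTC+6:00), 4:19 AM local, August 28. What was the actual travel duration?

15 hours 19 minutes

Departure in UTC: 12:30 PM − 5:30 = 7:00 AM on Aug 27.
Arrival in UTC: 4:19 AM − 6:00 = 10:19 PM on Aug 27.
Elapsed = 10:19 PM − 7:00 AM = 15 hours 19 minutes.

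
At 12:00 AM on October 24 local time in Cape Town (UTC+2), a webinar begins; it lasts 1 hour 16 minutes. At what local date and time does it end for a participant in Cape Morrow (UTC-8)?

3:16 PM on Oct 23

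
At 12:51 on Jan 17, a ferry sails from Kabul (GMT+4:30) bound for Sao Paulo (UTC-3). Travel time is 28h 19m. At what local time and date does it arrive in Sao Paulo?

09:40 on January 18

Sao Paulo is 7:30 behind Kabul.
After 28 hours 19 minutes it is 17:10 (Jan 18) in Kabul.
Shift by the zone difference: 17:10 − 7:30 = 09:40 on Jan 18 in Sao Paulo.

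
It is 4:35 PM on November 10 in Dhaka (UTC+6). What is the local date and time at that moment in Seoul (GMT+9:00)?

7:35 PM on November 10

In UTC: 4:35 PM − 6:00 = 10:35 AM on Nov 10.
Seoul is UTC+9:00: 10:35 AM + 9:00 = 7:35 PM on Nov 10.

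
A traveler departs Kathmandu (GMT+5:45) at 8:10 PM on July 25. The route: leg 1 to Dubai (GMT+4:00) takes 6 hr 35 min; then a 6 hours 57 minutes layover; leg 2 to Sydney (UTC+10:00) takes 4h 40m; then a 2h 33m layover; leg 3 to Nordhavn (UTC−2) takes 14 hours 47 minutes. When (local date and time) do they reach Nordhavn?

Convert departure to UTC: 8:10 PM − 5:45 = 2:25 PM UTC on Jul 25.
Add 6 hours 35 minutes leg 1 → 9:00 PM UTC.
Add 6 hours and 57 minutes layover in Dubai → 3:57 AM UTC (Jul 26).
Add 4 hours and 40 minutes leg 2 → 8:37 AM UTC.
Add 2 hours and 33 minutes layover in Sydney → 11:10 AM UTC.
Add 14 hours 47 minutes leg 3 → 1:57 AM UTC (Jul 27).
Nordhavn is UTC−2:00, so local arrival = 1:57 AM − 2:00 = 11:57 PM on Jul 26.

11:57 PM on July 26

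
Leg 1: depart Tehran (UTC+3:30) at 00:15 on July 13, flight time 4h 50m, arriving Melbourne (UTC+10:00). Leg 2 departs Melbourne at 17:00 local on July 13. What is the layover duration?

5 hours 25 minutes

Convert departure to UTC: 00:15 − 3:30 = 20:45 UTC on Jul 12.
Add 4 hours and 50 minutes flight time → 01:35 UTC (Jul 13).
Melbourne is UTC+10:00, so local arrival = 01:35 + 10:00 = 11:35 on Jul 13.
Layover = 17:00 − 11:35 = 5 hours 25 minutes.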